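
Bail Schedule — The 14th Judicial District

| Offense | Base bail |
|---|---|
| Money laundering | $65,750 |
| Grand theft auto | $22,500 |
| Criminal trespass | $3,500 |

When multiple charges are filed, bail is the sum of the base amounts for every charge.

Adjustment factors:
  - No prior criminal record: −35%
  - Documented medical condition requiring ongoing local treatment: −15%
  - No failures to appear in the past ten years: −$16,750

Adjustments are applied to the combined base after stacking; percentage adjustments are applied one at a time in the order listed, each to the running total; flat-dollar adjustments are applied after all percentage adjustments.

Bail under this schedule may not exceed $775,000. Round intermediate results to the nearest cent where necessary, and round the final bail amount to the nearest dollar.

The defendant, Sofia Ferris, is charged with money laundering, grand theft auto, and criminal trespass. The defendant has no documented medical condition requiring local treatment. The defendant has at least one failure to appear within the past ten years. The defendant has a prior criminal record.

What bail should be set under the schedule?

$91,750

Base amounts from the schedule: money laundering $65,750; grand theft auto $22,500; criminal trespass $3,500.
Stacking rule: sum of all bases. $65,750 + $22,500 + $3,500 = $91,750.
No adjustment factors apply to this defendant.
$91,750 is within the $775,000 maximum.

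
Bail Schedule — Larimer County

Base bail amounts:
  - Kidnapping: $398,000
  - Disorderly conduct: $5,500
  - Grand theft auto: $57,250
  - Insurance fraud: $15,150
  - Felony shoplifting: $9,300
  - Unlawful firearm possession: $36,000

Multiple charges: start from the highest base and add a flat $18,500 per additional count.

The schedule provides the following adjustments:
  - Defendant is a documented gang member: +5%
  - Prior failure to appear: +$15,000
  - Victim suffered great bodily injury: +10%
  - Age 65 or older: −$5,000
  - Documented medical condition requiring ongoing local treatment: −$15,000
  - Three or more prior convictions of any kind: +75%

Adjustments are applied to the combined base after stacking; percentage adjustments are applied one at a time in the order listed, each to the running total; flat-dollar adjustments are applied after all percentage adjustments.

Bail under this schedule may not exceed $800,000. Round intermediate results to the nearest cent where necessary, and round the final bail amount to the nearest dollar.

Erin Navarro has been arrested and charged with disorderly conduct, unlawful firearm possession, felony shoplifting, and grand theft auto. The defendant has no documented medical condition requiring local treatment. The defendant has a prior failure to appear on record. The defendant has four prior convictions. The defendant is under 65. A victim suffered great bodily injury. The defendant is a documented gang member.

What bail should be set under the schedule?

$242,896

Base amounts from the schedule: disorderly conduct $5,500; unlawful firearm possession $36,000; felony shoplifting $9,300; grand theft auto $57,250.
Stacking rule: highest base plus $18,500 per additional charge. Highest is grand theft auto at $57,250; 3 additional charges → +$55,500. Combined base = $112,750.
Defendant is a documented gang member (+5%): $112,750 × 1.05 = $118,387.50.
Victim suffered great bodily injury (+10%): $118,387.50 × 1.1 = $130,226.25.
Three or more prior convictions of any kind (+75%): $130,226.25 × 1.75 = $227,895.94.
Prior failure to appear (+$15,000 flat): $227,895.94 + $15,000 = $242,895.94.
$242,895.94 is within the $800,000 maximum.
Rounded to the nearest dollar: $242,896.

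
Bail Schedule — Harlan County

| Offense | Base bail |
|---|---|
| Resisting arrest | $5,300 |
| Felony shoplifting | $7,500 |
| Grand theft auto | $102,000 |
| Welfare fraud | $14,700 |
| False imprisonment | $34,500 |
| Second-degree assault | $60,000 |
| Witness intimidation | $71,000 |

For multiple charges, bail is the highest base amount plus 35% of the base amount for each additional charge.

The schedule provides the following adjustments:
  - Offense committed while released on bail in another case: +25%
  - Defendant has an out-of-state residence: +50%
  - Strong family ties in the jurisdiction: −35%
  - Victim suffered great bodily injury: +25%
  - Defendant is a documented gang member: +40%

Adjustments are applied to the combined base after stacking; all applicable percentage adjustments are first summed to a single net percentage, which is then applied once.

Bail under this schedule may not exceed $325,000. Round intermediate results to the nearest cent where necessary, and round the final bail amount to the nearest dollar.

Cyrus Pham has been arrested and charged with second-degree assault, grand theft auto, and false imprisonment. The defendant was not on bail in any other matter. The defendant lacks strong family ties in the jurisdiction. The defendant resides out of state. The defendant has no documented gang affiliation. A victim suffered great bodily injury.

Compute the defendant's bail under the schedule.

Base amounts from the schedule: second-degree assault $60,000; grand theft auto $102,000; false imprisonment $34,500.
Stacking rule: highest base plus 35% of each additional charge. Highest is grand theft auto at $102,000. Additional: $60,000 × 35% = $21,000; $34,500 × 35% = $12,075. Combined base = $102,000 + $33,075 = $135,075.
Net percentage adjustment: +50% +25% = +75%. $135,075 × 1.75 = $236,381.25.
$236,381.25 is within the $325,000 maximum.
Rounded to the nearest dollar: $236,381.

$236,381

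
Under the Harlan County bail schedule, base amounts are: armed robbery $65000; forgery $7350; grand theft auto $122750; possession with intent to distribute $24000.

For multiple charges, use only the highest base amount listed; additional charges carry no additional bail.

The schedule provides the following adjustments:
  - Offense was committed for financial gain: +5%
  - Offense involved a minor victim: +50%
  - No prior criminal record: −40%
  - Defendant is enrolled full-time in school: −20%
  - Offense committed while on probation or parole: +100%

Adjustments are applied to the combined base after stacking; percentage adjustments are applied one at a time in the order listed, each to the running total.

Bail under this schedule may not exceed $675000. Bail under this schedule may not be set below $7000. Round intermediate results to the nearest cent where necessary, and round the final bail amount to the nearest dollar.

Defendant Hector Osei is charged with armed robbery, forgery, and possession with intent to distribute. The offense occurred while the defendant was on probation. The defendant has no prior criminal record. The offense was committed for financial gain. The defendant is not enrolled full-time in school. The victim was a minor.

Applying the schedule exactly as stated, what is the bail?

Base amounts from the schedule: armed robbery $65000; forgery $7350; possession with intent to distribute $24000.
Stacking rule: use the highest base only. Highest is armed robbery at $65000. Combined base = $65000.
Offense was committed for financial gain (+5%): $65000 × 1.05 = $68250.
Offense involved a minor victim (+50%): $68250 × 1.5 = $102375.
No prior criminal record (−40%): $102375 × 0.6 = $61425.
Offense committed while on probation or parole (+100%): $61425 × 2 = $122850.
$122850 is within the $675000 maximum.
$122850 is at or above the $7000 minimum.

$122850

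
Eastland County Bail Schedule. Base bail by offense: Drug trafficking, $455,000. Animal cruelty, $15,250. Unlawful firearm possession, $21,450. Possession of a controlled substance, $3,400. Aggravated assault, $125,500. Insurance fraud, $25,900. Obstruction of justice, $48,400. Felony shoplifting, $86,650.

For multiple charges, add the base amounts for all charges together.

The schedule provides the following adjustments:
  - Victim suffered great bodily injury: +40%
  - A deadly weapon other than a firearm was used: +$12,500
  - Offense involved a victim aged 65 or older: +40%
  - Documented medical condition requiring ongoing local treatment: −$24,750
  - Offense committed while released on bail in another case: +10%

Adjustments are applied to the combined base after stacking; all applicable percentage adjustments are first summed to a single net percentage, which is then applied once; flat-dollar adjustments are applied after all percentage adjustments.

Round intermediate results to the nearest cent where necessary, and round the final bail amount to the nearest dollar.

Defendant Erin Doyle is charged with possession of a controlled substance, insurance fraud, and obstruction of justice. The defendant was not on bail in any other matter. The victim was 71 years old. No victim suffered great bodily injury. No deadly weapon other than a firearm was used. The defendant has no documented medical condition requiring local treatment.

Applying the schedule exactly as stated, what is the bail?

Base amounts from the schedule: possession of a controlled substance $3,400; insurance fraud $25,900; obstruction of justice $48,400.
Stacking rule: sum of all bases. $3,400 + $25,900 + $48,400 = $77,700.
Offense involved a victim aged 65 or older (+40%): $77,700 × 1.4 = $108,780.

$108,780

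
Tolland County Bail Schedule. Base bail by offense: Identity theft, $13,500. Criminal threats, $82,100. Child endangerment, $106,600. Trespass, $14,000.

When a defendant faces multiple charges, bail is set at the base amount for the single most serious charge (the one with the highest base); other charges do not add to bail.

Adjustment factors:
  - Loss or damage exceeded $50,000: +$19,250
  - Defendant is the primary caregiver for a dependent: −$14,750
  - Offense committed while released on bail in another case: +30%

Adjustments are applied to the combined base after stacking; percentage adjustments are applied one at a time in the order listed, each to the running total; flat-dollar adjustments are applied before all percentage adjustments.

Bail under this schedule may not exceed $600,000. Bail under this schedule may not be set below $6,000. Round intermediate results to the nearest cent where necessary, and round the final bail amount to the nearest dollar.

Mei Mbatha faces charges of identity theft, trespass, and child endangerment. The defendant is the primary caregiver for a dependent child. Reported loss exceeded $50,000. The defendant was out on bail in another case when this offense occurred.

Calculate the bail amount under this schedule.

Base amounts from the schedule: identity theft $13,500; trespass $14,000; child endangerment $106,600.
Stacking rule: use the highest base only. Highest is child endangerment at $106,600. Combined base = $106,600.
Loss or damage exceeded $50,000 (+$19,250 flat): $106,600 + $19,250 = $125,850.
Defendant is the primary caregiver for a dependent (−$14,750 flat): $125,850 − $14,750 = $111,100.
Offense committed while released on bail in another case (+30%): $111,100 × 1.3 = $144,430.
$144,430 is within the $600,000 maximum.
$144,430 is at or above the $6,000 minimum.

$144,430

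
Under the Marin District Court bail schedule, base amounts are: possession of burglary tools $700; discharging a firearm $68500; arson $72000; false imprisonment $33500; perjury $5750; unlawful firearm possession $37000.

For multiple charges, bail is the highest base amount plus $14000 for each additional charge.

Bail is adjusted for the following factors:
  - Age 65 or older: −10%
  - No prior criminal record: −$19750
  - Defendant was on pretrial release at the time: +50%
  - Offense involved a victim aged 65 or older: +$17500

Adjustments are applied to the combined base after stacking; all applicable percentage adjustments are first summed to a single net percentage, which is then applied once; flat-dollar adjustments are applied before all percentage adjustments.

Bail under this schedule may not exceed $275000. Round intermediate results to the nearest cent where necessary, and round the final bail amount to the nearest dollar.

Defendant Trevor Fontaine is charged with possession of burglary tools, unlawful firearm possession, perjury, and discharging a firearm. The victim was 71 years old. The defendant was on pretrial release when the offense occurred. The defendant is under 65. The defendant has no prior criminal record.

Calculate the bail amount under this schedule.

$162375

Base amounts from the schedule: possession of burglary tools $700; unlawful firearm possession $37000; perjury $5750; discharging a firearm $68500.
Stacking rule: highest base plus $14000 per additional charge. Highest is discharging a firearm at $68500; 3 additional charges → +$42000. Combined base = $110500.
No prior criminal record (−$19750 flat): $110500 − $19750 = $90750.
Offense involved a victim aged 65 or older (+$17500 flat): $90750 + $17500 = $108250.
Defendant was on pretrial release at the time (+50%): $108250 × 1.5 = $162375.
$162375 is within the $275000 maximum.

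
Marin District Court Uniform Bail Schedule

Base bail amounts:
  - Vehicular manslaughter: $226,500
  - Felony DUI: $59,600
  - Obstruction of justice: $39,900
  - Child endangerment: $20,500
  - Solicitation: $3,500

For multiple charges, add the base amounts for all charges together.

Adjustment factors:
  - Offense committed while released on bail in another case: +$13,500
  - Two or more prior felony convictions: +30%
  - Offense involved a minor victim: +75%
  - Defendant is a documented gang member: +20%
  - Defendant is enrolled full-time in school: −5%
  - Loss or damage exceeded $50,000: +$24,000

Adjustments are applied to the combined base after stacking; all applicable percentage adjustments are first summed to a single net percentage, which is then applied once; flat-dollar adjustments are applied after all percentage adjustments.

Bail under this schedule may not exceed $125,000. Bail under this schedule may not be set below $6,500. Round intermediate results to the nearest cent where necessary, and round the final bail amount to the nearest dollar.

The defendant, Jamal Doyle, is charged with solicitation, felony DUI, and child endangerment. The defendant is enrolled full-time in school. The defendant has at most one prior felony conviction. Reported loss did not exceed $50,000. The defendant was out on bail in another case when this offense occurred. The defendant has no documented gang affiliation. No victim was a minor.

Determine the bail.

$92,920

Base amounts from the schedule: solicitation $3,500; felony DUI $59,600; child endangerment $20,500.
Stacking rule: sum of all bases. $3,500 + $59,600 + $20,500 = $83,600.
Defendant is enrolled full-time in school (−5%): $83,600 × 0.95 = $79,420.
Offense committed while released on bail in another case (+$13,500 flat): $79,420 + $13,500 = $92,920.
$92,920 is within the $125,000 maximum.
$92,920 is at or above the $6,500 minimum.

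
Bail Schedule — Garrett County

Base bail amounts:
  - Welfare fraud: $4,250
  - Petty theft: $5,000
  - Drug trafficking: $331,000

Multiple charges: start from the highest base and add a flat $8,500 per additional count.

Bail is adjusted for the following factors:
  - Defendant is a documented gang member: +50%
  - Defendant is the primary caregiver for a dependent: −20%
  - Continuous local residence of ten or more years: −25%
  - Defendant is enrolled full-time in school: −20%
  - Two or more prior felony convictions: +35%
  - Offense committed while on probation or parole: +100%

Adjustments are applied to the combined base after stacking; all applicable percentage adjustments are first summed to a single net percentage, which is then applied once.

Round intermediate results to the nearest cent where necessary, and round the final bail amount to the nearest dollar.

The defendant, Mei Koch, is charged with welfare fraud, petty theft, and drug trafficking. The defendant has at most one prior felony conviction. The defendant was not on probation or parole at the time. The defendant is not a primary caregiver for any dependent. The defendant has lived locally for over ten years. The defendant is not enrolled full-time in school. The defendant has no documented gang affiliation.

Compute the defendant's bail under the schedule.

$261,000

Base amounts from the schedule: welfare fraud $4,250; petty theft $5,000; drug trafficking $331,000.
Stacking rule: highest base plus $8,500 per additional charge. Highest is drug trafficking at $331,000; 2 additional charges → +$17,000. Combined base = $348,000.
Continuous local residence of ten or more years (−25%): $348,000 × 0.75 = $261,000.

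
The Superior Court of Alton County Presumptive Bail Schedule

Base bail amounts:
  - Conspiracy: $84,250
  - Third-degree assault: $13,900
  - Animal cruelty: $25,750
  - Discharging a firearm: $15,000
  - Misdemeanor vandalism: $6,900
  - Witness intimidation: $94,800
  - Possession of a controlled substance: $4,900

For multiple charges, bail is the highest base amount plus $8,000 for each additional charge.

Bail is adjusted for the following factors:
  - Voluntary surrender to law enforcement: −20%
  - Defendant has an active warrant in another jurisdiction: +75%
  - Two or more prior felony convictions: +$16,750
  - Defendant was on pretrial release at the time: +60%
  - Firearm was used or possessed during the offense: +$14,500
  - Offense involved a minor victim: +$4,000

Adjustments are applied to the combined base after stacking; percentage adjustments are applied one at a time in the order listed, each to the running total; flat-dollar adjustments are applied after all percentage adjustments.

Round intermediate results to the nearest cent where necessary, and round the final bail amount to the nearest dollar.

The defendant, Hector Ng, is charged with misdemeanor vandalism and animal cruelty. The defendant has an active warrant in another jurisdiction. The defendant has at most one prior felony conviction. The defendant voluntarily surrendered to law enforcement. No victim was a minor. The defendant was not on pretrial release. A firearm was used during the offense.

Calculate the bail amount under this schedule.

Base amounts from the schedule: misdemeanor vandalism $6,900; animal cruelty $25,750.
Stacking rule: highest base plus $8,000 per additional charge. Highest is animal cruelty at $25,750; 1 additional charge → +$8,000. Combined base = $33,750.
Voluntary surrender to law enforcement (−20%): $33,750 × 0.8 = $27,000.
Defendant has an active warrant in another jurisdiction (+75%): $27,000 × 1.75 = $47,250.
Firearm was used or possessed during the offense (+$14,500 flat): $47,250 + $14,500 = $61,750.

$61,750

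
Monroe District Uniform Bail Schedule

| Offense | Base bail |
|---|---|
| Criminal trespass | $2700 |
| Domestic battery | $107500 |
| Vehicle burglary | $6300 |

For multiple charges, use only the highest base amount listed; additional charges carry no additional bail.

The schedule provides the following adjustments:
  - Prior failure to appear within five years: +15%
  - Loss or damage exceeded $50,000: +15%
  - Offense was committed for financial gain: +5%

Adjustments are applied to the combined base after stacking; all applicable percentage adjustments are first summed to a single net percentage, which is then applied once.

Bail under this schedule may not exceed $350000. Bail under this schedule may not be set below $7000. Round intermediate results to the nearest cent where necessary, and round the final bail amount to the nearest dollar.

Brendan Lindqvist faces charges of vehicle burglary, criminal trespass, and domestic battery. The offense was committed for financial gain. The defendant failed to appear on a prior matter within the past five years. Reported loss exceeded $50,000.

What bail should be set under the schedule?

$145125

Base amounts from the schedule: vehicle burglary $6300; criminal trespass $2700; domestic battery $107500.
Stacking rule: use the highest base only. Highest is domestic battery at $107500. Combined base = $107500.
Net percentage adjustment: +15% +15% +5% = +35%. $107500 × 1.35 = $145125.
$145125 is within the $350000 maximum.
$145125 is at or above the $7000 minimum.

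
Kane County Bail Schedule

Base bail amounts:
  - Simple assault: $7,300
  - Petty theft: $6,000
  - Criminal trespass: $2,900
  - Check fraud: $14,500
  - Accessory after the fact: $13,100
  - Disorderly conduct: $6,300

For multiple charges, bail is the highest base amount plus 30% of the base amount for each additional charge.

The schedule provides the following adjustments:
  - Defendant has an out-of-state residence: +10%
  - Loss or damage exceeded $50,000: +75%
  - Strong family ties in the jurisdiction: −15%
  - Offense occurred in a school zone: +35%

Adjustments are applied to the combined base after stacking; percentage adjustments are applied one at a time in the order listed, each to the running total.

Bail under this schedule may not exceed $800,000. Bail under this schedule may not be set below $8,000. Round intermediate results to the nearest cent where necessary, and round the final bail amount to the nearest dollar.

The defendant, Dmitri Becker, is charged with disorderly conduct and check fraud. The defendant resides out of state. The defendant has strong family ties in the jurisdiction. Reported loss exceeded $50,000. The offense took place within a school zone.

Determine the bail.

$36,204

Base amounts from the schedule: disorderly conduct $6,300; check fraud $14,500.
Stacking rule: highest base plus 30% of each additional charge. Highest is check fraud at $14,500. Additional: $6,300 × 30% = $1,890. Combined base = $14,500 + $1,890 = $16,390.
Defendant has an out-of-state residence (+10%): $16,390 × 1.1 = $18,029.
Loss or damage exceeded $50,000 (+75%): $18,029 × 1.75 = $31,550.75.
Strong family ties in the jurisdiction (−15%): $31,550.75 × 0.85 = $26,818.14.
Offense occurred in a school zone (+35%): $26,818.14 × 1.35 = $36,204.49.
$36,204.49 is within the $800,000 maximum.
$36,204.49 is at or above the $8,000 minimum.
Rounded to the nearest dollar: $36,204.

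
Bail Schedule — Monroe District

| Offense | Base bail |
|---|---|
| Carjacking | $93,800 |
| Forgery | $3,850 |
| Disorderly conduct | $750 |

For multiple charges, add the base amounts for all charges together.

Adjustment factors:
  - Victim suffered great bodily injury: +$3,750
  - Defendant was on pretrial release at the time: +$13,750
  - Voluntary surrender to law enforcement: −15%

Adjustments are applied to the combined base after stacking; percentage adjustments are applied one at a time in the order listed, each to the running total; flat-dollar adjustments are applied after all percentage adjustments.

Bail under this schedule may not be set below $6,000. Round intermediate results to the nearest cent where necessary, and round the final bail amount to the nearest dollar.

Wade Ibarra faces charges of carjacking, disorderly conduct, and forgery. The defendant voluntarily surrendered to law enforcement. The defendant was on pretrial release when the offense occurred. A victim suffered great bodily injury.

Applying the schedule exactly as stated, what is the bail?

$101,140

Base amounts from the schedule: carjacking $93,800; disorderly conduct $750; forgery $3,850.
Stacking rule: sum of all bases. $93,800 + $750 + $3,850 = $98,400.
Voluntary surrender to law enforcement (−15%): $98,400 × 0.85 = $83,640.
Victim suffered great bodily injury (+$3,750 flat): $83,640 + $3,750 = $87,390.
Defendant was on pretrial release at the time (+$13,750 flat): $87,390 + $13,750 = $101,140.
$101,140 is at or above the $6,000 minimum.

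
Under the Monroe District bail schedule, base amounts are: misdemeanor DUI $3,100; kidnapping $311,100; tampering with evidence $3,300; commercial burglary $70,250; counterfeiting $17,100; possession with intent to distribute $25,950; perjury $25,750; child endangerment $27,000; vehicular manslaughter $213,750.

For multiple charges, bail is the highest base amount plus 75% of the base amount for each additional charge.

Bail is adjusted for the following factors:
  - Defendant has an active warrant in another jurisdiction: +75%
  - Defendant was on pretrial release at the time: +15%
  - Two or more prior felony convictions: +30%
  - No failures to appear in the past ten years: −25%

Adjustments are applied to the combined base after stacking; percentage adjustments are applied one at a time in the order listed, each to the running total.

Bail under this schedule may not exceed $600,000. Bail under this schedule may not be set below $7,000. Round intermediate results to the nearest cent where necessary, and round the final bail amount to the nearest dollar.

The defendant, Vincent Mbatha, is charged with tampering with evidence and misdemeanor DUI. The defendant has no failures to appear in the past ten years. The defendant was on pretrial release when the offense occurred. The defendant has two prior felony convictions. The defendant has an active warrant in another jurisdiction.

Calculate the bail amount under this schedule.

Base amounts from the schedule: tampering with evidence $3,300; misdemeanor DUI $3,100.
Stacking rule: highest base plus 75% of each additional charge. Highest is tampering with evidence at $3,300. Additional: $3,100 × 75% = $2,325. Combined base = $3,300 + $2,325 = $5,625.
Defendant has an active warrant in another jurisdiction (+75%): $5,625 × 1.75 = $9,843.75.
Defendant was on pretrial release at the time (+15%): $9,843.75 × 1.15 = $11,320.31.
Two or more prior felony convictions (+30%): $11,320.31 × 1.3 = $14,716.40.
No failures to appear in the past ten years (−25%): $14,716.40 × 0.75 = $11,037.30.
$11,037.30 is within the $600,000 maximum.
$11,037.30 is at or above the $7,000 minimum.
Rounded to the nearest dollar: $11,037.

$11,037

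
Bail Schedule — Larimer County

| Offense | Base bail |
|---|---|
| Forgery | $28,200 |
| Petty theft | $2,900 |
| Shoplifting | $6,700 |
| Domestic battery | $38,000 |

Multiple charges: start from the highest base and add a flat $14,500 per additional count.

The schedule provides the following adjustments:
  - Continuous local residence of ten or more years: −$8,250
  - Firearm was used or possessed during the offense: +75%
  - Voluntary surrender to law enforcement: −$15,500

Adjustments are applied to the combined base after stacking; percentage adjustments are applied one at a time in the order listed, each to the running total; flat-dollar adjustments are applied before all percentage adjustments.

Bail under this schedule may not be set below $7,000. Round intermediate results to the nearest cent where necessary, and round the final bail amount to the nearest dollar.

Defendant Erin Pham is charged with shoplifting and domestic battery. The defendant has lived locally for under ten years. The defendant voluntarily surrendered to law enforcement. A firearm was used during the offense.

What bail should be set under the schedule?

Base amounts from the schedule: shoplifting $6,700; domestic battery $38,000.
Stacking rule: highest base plus $14,500 per additional charge. Highest is domestic battery at $38,000; 1 additional charge → +$14,500. Combined base = $52,500.
Voluntary surrender to law enforcement (−$15,500 flat): $52,500 − $15,500 = $37,000.
Firearm was used or possessed during the offense (+75%): $37,000 × 1.75 = $64,750.
$64,750 is at or above the $7,000 minimum.

$64,750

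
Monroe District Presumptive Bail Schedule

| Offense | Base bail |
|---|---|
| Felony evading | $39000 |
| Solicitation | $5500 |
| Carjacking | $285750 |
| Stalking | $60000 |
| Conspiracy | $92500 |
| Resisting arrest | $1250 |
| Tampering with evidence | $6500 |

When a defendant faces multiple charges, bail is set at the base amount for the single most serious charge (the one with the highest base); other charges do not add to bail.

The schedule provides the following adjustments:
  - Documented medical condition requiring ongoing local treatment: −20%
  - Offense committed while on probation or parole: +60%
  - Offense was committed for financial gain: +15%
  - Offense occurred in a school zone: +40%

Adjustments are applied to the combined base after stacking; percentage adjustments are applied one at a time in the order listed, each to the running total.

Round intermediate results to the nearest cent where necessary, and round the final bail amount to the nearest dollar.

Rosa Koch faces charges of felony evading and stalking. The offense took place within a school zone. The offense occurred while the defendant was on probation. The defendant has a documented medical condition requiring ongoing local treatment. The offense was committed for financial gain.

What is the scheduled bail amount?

$123648

Base amounts from the schedule: felony evading $39000; stalking $60000.
Stacking rule: use the highest base only. Highest is stalking at $60000. Combined base = $60000.
Documented medical condition requiring ongoing local treatment (−20%): $60000 × 0.8 = $48000.
Offense committed while on probation or parole (+60%): $48000 × 1.6 = $76800.
Offense was committed for financial gain (+15%): $76800 × 1.15 = $88320.
Offense occurred in a school zone (+40%): $88320 × 1.4 = $123648.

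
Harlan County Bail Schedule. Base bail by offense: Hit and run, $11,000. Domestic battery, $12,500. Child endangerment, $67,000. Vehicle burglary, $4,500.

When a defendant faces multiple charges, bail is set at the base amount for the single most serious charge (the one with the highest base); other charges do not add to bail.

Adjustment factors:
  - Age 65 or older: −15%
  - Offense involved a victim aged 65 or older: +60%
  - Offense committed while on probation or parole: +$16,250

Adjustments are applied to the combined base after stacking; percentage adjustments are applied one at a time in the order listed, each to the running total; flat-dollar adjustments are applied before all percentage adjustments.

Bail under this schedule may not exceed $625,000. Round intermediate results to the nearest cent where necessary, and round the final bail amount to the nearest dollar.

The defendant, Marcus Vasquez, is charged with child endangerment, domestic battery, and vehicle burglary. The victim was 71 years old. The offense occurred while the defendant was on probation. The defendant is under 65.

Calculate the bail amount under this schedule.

$133,200

Base amounts from the schedule: child endangerment $67,000; domestic battery $12,500; vehicle burglary $4,500.
Stacking rule: use the highest base only. Highest is child endangerment at $67,000. Combined base = $67,000.
Offense committed while on probation or parole (+$16,250 flat): $67,000 + $16,250 = $83,250.
Offense involved a victim aged 65 or older (+60%): $83,250 × 1.6 = $133,200.
$133,200 is within the $625,000 maximum.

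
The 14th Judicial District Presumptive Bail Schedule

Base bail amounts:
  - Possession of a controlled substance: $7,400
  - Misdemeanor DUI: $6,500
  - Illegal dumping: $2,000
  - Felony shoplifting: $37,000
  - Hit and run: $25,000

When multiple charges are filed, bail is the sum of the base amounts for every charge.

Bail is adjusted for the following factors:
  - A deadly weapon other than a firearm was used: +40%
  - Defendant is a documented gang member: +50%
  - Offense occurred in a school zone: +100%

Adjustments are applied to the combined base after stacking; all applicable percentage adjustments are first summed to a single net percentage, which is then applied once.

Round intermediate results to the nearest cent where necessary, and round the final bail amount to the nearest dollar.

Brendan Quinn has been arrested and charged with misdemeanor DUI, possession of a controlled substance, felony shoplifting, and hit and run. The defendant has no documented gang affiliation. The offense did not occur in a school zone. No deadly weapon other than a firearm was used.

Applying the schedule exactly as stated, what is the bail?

$75,900

Base amounts from the schedule: misdemeanor DUI $6,500; possession of a controlled substance $7,400; felony shoplifting $37,000; hit and run $25,000.
Stacking rule: sum of all bases. $6,500 + $7,400 + $37,000 + $25,000 = $75,900.
No adjustment factors apply to this defendant.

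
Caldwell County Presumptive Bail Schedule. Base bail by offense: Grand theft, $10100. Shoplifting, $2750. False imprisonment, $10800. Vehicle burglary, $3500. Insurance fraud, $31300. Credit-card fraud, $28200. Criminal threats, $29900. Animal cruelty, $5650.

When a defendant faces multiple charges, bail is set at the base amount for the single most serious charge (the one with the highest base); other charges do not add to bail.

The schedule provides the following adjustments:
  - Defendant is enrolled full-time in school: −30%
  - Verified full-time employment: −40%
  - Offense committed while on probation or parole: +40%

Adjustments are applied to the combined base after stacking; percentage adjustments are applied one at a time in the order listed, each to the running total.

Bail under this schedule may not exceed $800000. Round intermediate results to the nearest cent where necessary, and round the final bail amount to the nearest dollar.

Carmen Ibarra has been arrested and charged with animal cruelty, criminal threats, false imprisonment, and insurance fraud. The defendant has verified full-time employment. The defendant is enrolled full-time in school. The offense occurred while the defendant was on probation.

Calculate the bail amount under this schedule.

Base amounts from the schedule: animal cruelty $5650; criminal threats $29900; false imprisonment $10800; insurance fraud $31300.
Stacking rule: use the highest base only. Highest is insurance fraud at $31300. Combined base = $31300.
Defendant is enrolled full-time in school (−30%): $31300 × 0.7 = $21910.
Verified full-time employment (−40%): $21910 × 0.6 = $13146.
Offense committed while on probation or parole (+40%): $13146 × 1.4 = $18404.40.
$18404.40 is within the $800000 maximum.
Rounded to the nearest dollar: $18404.

$18404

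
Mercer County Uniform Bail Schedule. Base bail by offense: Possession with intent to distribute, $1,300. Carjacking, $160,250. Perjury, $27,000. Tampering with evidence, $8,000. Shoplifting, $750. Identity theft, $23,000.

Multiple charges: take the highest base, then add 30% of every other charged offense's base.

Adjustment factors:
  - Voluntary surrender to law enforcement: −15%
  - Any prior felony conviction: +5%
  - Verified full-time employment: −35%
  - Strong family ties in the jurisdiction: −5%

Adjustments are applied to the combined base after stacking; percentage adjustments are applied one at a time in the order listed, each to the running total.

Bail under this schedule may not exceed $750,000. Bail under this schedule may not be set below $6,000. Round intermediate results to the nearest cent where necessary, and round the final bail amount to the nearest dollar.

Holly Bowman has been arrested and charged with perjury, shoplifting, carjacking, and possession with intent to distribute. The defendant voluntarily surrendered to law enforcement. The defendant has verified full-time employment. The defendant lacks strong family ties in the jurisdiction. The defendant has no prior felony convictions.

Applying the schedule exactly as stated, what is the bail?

$93,353

Base amounts from the schedule: perjury $27,000; shoplifting $750; carjacking $160,250; possession with intent to distribute $1,300.
Stacking rule: highest base plus 30% of each additional charge. Highest is carjacking at $160,250. Additional: $27,000 × 30% = $8,100; $750 × 30% = $225; $1,300 × 30% = $390. Combined base = $160,250 + $8,715 = $168,965.
Voluntary surrender to law enforcement (−15%): $168,965 × 0.85 = $143,620.25.
Verified full-time employment (−35%): $143,620.25 × 0.65 = $93,353.16.
$93,353.16 is within the $750,000 maximum.
$93,353.16 is at or above the $6,000 minimum.
Rounded to the nearest dollar: $93,353.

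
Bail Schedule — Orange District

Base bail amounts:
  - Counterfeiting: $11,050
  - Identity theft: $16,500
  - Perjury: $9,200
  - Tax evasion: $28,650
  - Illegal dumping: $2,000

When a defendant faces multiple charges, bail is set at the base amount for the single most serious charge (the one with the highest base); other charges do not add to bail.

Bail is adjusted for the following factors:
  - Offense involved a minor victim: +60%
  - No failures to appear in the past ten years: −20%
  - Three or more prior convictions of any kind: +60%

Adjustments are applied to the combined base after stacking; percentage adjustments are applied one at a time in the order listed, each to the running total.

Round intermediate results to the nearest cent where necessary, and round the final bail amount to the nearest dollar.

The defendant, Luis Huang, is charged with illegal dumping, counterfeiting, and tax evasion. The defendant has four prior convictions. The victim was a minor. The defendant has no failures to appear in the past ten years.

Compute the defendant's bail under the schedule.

$58,675

Base amounts from the schedule: illegal dumping $2,000; counterfeiting $11,050; tax evasion $28,650.
Stacking rule: use the highest base only. Highest is tax evasion at $28,650. Combined base = $28,650.
Offense involved a minor victim (+60%): $28,650 × 1.6 = $45,840.
No failures to appear in the past ten years (−20%): $45,840 × 0.8 = $36,672.
Three or more prior convictions of any kind (+60%): $36,672 × 1.6 = $58,675.20.
Rounded to the nearest dollar: $58,675.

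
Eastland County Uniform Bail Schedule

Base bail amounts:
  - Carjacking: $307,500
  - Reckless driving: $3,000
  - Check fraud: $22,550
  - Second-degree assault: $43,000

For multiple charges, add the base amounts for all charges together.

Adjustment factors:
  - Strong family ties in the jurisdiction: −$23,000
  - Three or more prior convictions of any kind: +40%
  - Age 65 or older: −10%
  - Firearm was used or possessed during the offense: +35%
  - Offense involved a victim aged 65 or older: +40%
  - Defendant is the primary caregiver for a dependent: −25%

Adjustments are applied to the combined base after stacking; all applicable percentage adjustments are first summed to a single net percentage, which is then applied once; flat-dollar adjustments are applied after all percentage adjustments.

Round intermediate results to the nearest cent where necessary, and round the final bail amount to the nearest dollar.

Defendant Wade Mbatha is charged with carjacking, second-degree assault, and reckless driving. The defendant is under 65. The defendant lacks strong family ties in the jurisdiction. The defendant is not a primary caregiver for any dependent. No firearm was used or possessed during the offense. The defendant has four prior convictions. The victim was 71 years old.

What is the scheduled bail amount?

Base amounts from the schedule: carjacking $307,500; second-degree assault $43,000; reckless driving $3,000.
Stacking rule: sum of all bases. $307,500 + $43,000 + $3,000 = $353,500.
Net percentage adjustment: +40% +40% = +80%. $353,500 × 1.8 = $636,300.

$636,300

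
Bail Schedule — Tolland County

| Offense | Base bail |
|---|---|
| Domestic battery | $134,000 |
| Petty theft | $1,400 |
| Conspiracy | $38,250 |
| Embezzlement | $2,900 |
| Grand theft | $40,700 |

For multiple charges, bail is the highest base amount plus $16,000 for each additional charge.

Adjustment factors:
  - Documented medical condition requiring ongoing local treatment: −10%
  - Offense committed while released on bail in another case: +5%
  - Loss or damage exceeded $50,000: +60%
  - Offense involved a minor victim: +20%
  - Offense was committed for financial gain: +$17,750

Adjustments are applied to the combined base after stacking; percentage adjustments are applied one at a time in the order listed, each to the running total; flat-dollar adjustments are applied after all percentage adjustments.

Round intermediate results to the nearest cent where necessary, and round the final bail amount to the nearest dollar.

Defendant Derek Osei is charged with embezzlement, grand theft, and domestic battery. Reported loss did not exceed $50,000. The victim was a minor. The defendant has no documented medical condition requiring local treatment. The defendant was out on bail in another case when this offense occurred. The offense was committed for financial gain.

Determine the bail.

Base amounts from the schedule: embezzlement $2,900; grand theft $40,700; domestic battery $134,000.
Stacking rule: highest base plus $16,000 per additional charge. Highest is domestic battery at $134,000; 2 additional charges → +$32,000. Combined base = $166,000.
Offense committed while released on bail in another case (+5%): $166,000 × 1.05 = $174,300.
Offense involved a minor victim (+20%): $174,300 × 1.2 = $209,160.
Offense was committed for financial gain (+$17,750 flat): $209,160 + $17,750 = $226,910.

$226,910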